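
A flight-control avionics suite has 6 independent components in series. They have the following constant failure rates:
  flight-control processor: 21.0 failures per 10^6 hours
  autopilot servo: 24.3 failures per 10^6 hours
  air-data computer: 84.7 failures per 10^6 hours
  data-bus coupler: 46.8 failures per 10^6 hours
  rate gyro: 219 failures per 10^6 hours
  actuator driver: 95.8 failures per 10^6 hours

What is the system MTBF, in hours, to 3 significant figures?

Series of exponential components: λ_sys = Σ λ_i
λ_sys = 0.0000210 + 0.0000243 + 0.0000847 + 0.0000468 + 0.000219 + 0.0000958 = 4.9160e-04 /h
MTBF = 1 / λ_sys = 2030 h

2030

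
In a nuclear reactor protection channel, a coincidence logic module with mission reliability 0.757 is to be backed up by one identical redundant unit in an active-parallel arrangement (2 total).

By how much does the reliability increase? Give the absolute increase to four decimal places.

0.1840

R_before = 0.757
R_after = 1 − (1 − 0.757)^2 = 0.9410
ΔR = 0.9410 − 0.757 = 0.1840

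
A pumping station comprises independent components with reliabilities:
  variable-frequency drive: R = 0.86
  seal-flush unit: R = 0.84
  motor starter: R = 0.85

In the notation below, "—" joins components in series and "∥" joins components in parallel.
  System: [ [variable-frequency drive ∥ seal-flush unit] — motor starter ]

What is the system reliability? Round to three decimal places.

0.831

Parallel (variable-frequency drive and seal-flush unit): 1 − (1 − 0.86000)(1 − 0.84000) = 0.97760
Series ([0.97760] and motor starter): 0.97760 × 0.85000 = 0.831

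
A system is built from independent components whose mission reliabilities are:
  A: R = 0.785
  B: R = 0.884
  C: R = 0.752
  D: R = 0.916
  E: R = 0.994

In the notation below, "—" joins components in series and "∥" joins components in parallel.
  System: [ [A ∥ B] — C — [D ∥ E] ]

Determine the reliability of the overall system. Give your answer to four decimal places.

0.7329

Parallel (A and B): 1 − (1 − 0.785000)(1 − 0.884000) = 0.975060
Parallel (D and E): 1 − (1 − 0.916000)(1 − 0.994000) = 0.999496
Series ([0.975060], C, and [0.999496]): 0.975060 × 0.752000 × 0.999496 = 0.7329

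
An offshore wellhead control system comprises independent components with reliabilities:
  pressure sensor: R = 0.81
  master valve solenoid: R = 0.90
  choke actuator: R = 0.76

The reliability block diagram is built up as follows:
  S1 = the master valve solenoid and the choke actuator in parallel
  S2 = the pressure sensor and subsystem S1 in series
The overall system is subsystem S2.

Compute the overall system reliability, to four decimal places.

Parallel (master valve solenoid and choke actuator): 1 − (1 − 0.900000)(1 − 0.760000) = 0.976000
Series (pressure sensor and [0.976000]): 0.810000 × 0.976000 = 0.7906

0.7906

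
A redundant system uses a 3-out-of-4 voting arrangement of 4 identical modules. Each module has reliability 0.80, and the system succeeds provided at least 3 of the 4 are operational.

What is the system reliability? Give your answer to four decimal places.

0.8192

R = Σ_{i=3}^{4} C(4,i) p^i (1−p)^{4−i} with p = 0.80
C(4,3)·0.80^3·0.20^1 = 0.409600
C(4,4)·0.80^4·0.20^0 = 0.409600
Sum = 0.8192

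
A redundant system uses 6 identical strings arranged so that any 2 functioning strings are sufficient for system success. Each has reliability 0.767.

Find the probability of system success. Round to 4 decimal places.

R = Σ_{i=2}^{6} C(6,i) p^i (1−p)^{6−i} with p = 0.767
C(6,2)·0.767^2·0.233^4 = 0.026008
C(6,3)·0.767^3·0.233^3 = 0.114152
C(6,4)·0.767^4·0.233^2 = 0.281828
C(6,5)·0.767^5·0.233^1 = 0.371094
C(6,6)·0.767^6·0.233^0 = 0.203597
Sum = 0.9967

0.9967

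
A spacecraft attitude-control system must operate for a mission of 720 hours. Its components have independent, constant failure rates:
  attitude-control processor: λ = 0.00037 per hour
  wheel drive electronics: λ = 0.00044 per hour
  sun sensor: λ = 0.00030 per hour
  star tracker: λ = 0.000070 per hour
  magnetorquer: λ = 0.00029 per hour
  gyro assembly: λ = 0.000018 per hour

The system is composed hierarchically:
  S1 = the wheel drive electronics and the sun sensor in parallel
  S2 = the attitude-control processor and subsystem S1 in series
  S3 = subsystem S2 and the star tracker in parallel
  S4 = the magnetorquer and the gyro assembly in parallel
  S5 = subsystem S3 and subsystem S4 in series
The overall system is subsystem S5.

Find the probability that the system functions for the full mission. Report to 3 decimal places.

R(attitude-control processor) = exp(−0.00037 × 720) = 0.76613
R(wheel drive electronics) = exp(−0.00044 × 720) = 0.72848
R(sun sensor) = exp(−0.00030 × 720) = 0.80574
R(star tracker) = exp(−0.000070 × 720) = 0.95085
R(magnetorquer) = exp(−0.00029 × 720) = 0.81156
R(gyro assembly) = exp(−0.000018 × 720) = 0.98712
Parallel (wheel drive electronics and sun sensor): 1 − (1 − 0.72848)(1 − 0.80574) = 0.94725
Series (attitude-control processor and [0.94725]): 0.76613 × 0.94725 = 0.72572
Parallel ([0.72572] and star tracker): 1 − (1 − 0.72572)(1 − 0.95085) = 0.98652
Parallel (magnetorquer and gyro assembly): 1 − (1 − 0.81156)(1 − 0.98712) = 0.99757
Series ([0.98652] and [0.99757]): 0.98652 × 0.99757 = 0.984

0.984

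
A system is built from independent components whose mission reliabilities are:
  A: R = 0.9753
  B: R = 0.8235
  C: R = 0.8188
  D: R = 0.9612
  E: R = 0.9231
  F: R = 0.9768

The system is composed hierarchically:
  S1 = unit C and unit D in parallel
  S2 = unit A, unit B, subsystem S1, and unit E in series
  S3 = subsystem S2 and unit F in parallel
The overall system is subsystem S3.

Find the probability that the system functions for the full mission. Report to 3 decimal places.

Parallel (C and D): 1 − (1 − 0.81880)(1 − 0.96120) = 0.99297
Series (A, B, [0.99297], and E): 0.97530 × 0.82350 × 0.99297 × 0.92310 = 0.73618
Parallel ([0.73618] and F): 1 − (1 − 0.73618)(1 − 0.97680) = 0.994

0.994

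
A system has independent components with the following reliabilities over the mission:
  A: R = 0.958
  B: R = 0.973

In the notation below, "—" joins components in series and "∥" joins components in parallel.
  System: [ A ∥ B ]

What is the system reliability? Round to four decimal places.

Parallel (A and B): 1 − (1 − 0.958000)(1 − 0.973000) = 0.9989

0.9989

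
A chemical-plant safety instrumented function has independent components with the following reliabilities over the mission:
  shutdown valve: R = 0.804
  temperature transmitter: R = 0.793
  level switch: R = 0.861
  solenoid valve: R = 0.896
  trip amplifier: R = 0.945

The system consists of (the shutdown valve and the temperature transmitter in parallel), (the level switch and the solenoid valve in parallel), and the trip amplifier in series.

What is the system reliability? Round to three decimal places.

Parallel (shutdown valve and temperature transmitter): 1 − (1 − 0.80400)(1 − 0.79300) = 0.95943
Parallel (level switch and solenoid valve): 1 − (1 − 0.86100)(1 − 0.89600) = 0.98554
Series ([0.95943], [0.98554], and trip amplifier): 0.95943 × 0.98554 × 0.94500 = 0.894

0.894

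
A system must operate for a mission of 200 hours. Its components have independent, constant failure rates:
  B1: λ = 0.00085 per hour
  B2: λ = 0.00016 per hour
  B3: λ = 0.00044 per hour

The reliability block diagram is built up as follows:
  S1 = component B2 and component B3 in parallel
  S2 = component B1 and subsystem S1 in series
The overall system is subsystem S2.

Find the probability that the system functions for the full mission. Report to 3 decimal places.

0.841

R(B1) = exp(−0.00085 × 200) = 0.84366
R(B2) = exp(−0.00016 × 200) = 0.96851
R(B3) = exp(−0.00044 × 200) = 0.91576
Parallel (B2 and B3): 1 − (1 − 0.96851)(1 − 0.91576) = 0.99735
Series (B1 and [0.99735]): 0.84366 × 0.99735 = 0.841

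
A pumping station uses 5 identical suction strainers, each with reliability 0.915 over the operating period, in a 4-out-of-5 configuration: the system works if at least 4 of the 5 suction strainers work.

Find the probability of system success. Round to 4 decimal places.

0.9393

R = Σ_{i=4}^{5} C(5,i) p^i (1−p)^{5−i} with p = 0.915
C(5,4)·0.915^4·0.085^1 = 0.297902
C(5,5)·0.915^5·0.085^0 = 0.641365
Sum = 0.9393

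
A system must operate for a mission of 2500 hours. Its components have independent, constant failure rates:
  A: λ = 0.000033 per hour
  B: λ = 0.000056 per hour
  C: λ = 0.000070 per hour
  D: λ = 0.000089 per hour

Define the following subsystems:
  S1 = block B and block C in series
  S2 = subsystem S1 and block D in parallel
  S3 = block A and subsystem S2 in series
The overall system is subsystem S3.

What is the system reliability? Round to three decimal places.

0.871

R(A) = exp(−0.000033 × 2500) = 0.92081
R(B) = exp(−0.000056 × 2500) = 0.86936
R(C) = exp(−0.000070 × 2500) = 0.83946
R(D) = exp(−0.000089 × 2500) = 0.80052
Series (B and C): 0.86936 × 0.83946 = 0.72979
Parallel ([0.72979] and D): 1 − (1 − 0.72979)(1 − 0.80052) = 0.94610
Series (A and [0.94610]): 0.92081 × 0.94610 = 0.871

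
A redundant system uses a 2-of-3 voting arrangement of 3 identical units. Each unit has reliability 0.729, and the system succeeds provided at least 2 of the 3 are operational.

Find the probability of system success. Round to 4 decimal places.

R = Σ_{i=2}^{3} C(3,i) p^i (1−p)^{3−i} with p = 0.729
C(3,2)·0.729^2·0.271^1 = 0.432062
C(3,3)·0.729^3·0.271^0 = 0.387420
Sum = 0.8195

0.8195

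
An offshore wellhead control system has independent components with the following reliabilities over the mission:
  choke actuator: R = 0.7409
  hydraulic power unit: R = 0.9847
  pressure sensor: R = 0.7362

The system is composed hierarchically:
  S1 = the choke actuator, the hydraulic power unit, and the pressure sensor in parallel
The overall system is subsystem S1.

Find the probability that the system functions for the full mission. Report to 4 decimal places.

Parallel (choke actuator, hydraulic power unit, and pressure sensor): 1 − (1 − 0.740900)(1 − 0.984700)(1 − 0.736200) = 0.9990

0.9990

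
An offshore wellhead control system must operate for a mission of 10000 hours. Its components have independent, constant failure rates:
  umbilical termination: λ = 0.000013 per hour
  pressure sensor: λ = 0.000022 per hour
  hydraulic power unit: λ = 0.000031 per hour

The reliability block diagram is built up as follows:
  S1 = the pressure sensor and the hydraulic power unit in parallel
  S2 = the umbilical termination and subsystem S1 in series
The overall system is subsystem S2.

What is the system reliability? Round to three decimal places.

0.832

R(umbilical termination) = exp(−0.000013 × 10000) = 0.87810
R(pressure sensor) = exp(−0.000022 × 10000) = 0.80252
R(hydraulic power unit) = exp(−0.000031 × 10000) = 0.73345
Parallel (pressure sensor and hydraulic power unit): 1 − (1 − 0.80252)(1 − 0.73345) = 0.94736
Series (umbilical termination and [0.94736]): 0.87810 × 0.94736 = 0.832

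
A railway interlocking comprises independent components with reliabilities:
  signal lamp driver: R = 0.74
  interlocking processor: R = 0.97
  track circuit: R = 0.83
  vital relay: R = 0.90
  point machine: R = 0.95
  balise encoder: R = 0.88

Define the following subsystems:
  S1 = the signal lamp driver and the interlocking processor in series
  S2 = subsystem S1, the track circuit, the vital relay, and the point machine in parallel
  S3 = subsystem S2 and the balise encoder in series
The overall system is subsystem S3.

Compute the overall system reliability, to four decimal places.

0.8798

Series (signal lamp driver and interlocking processor): 0.740000 × 0.970000 = 0.717800
Parallel ([0.717800], track circuit, vital relay, and point machine): 1 − (1 − 0.717800)(1 − 0.830000)(1 − 0.900000)(1 − 0.950000) = 0.999760
Series ([0.999760] and balise encoder): 0.999760 × 0.880000 = 0.8798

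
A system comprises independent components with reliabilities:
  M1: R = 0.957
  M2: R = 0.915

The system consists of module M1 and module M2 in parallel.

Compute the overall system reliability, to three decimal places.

0.996

Parallel (M1 and M2): 1 − (1 − 0.95700)(1 − 0.91500) = 0.996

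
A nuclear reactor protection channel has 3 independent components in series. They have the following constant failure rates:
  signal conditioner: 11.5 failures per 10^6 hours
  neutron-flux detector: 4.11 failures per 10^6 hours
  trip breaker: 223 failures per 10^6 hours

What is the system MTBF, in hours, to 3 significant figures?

Series of exponential components: λ_sys = Σ λ_i
λ_sys = 0.0000115 + 0.00000411 + 0.000223 = 2.3861e-04 /h
MTBF = 1 / λ_sys = 4190 h

4190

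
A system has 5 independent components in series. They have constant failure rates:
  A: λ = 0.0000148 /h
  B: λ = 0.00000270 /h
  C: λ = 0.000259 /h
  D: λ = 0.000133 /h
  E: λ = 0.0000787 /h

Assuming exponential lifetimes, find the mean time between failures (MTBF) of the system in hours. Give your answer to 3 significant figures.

Series of exponential components: λ_sys = Σ λ_i
λ_sys = 0.0000148 + 0.00000270 + 0.000259 + 0.000133 + 0.0000787 = 4.8820e-04 /h
MTBF = 1 / λ_sys = 2050 h

2050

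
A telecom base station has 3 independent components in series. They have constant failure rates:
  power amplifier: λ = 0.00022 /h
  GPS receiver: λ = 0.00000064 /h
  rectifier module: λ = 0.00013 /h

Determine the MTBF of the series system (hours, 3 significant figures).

Series of exponential components: λ_sys = Σ λ_i
λ_sys = 0.00022 + 0.00000064 + 0.00013 = 3.5064e-04 /h
MTBF = 1 / λ_sys = 2850 h

2850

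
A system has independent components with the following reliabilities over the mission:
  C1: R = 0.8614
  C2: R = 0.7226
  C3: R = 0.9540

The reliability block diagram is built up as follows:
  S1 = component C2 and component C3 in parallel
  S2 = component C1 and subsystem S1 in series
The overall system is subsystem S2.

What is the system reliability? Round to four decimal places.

0.8504

Parallel (C2 and C3): 1 − (1 − 0.722600)(1 − 0.954000) = 0.987240
Series (C1 and [0.987240]): 0.861400 × 0.987240 = 0.8504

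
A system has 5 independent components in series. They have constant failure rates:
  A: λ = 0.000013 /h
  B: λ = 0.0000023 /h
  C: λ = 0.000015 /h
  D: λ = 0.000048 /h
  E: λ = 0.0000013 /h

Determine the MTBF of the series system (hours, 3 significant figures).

Series of exponential components: λ_sys = Σ λ_i
λ_sys = 0.000013 + 0.0000023 + 0.000015 + 0.000048 + 0.0000013 = 7.9600e-05 /h
MTBF = 1 / λ_sys = 12600 h

12600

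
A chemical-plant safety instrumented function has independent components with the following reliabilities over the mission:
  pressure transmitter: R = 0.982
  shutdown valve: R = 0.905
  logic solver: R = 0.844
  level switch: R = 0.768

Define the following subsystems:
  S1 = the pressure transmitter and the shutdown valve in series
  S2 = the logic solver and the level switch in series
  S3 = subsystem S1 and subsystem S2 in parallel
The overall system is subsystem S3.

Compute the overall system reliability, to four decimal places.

Series (pressure transmitter and shutdown valve): 0.982000 × 0.905000 = 0.888710
Series (logic solver and level switch): 0.844000 × 0.768000 = 0.648192
Parallel ([0.888710] and [0.648192]): 1 − (1 − 0.888710)(1 − 0.648192) = 0.9608

0.9608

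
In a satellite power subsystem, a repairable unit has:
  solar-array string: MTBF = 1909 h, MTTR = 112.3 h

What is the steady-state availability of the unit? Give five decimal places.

0.94444

A(solar-array string) = MTBF/(MTBF+MTTR) = 1909/(1909+112.3) = 0.94444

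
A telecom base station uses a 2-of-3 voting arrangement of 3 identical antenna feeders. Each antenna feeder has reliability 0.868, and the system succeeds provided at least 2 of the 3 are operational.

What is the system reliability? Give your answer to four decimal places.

R = Σ_{i=2}^{3} C(3,i) p^i (1−p)^{3−i} with p = 0.868
C(3,2)·0.868^2·0.132^1 = 0.298356
C(3,3)·0.868^3·0.132^0 = 0.653972
Sum = 0.9523

0.9523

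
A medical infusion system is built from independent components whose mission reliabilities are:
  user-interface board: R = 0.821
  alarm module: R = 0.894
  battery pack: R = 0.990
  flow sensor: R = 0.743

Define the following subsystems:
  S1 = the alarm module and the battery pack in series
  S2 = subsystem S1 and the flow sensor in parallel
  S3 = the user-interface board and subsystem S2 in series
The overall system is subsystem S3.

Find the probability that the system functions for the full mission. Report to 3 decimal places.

0.797

Series (alarm module and battery pack): 0.89400 × 0.99000 = 0.88506
Parallel ([0.88506] and flow sensor): 1 − (1 − 0.88506)(1 − 0.74300) = 0.97046
Series (user-interface board and [0.97046]): 0.82100 × 0.97046 = 0.797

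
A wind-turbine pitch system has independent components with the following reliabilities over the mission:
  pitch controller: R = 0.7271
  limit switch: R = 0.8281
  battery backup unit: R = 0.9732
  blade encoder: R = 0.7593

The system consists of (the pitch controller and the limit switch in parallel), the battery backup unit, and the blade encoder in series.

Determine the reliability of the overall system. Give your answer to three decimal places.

0.704

Parallel (pitch controller and limit switch): 1 − (1 − 0.72710)(1 − 0.82810) = 0.95309
Series ([0.95309], battery backup unit, and blade encoder): 0.95309 × 0.97320 × 0.75930 = 0.704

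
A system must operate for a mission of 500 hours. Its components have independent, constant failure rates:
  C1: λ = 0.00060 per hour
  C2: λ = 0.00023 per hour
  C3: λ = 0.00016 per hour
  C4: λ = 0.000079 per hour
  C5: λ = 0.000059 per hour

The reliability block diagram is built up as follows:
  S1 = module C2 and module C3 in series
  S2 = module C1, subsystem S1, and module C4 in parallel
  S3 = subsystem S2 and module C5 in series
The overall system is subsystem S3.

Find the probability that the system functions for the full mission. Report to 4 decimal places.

0.9692

R(C1) = exp(−0.00060 × 500) = 0.740818
R(C2) = exp(−0.00023 × 500) = 0.891366
R(C3) = exp(−0.00016 × 500) = 0.923116
R(C4) = exp(−0.000079 × 500) = 0.961270
R(C5) = exp(−0.000059 × 500) = 0.970931
Series (C2 and C3): 0.891366 × 0.923116 = 0.822834
Parallel (C1, [0.822834], and C4): 1 − (1 − 0.740818)(1 − 0.822834)(1 − 0.961270) = 0.998222
Series ([0.998222] and C5): 0.998222 × 0.970931 = 0.9692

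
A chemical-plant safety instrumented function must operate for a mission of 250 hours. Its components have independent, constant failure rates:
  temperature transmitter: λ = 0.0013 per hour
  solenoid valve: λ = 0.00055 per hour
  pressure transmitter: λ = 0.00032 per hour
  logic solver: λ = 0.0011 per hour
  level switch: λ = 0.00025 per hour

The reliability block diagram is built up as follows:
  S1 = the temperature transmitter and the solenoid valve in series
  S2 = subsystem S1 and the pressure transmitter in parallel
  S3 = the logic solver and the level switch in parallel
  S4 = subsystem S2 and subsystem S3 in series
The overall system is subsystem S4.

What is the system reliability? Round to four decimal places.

R(temperature transmitter) = exp(−0.0013 × 250) = 0.722527
R(solenoid valve) = exp(−0.00055 × 250) = 0.871534
R(pressure transmitter) = exp(−0.00032 × 250) = 0.923116
R(logic solver) = exp(−0.0011 × 250) = 0.759572
R(level switch) = exp(−0.00025 × 250) = 0.939413
Series (temperature transmitter and solenoid valve): 0.722527 × 0.871534 = 0.629707
Parallel ([0.629707] and pressure transmitter): 1 − (1 − 0.629707)(1 − 0.923116) = 0.971530
Parallel (logic solver and level switch): 1 − (1 − 0.759572)(1 − 0.939413) = 0.985433
Series ([0.971530] and [0.985433]): 0.971530 × 0.985433 = 0.9574

0.9574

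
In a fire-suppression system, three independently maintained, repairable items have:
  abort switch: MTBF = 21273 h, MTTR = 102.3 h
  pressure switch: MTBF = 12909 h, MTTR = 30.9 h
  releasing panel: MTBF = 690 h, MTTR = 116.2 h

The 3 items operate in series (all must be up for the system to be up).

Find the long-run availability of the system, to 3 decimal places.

A(abort switch) = MTBF/(MTBF+MTTR) = 21273/(21273+102.3) = 0.995214
A(pressure switch) = MTBF/(MTBF+MTTR) = 12909/(12909+30.9) = 0.997612
A(releasing panel) = MTBF/(MTBF+MTTR) = 690/(690+116.2) = 0.855867
Series availability: 0.995214 × 0.997612 × 0.855867 = 0.850

0.850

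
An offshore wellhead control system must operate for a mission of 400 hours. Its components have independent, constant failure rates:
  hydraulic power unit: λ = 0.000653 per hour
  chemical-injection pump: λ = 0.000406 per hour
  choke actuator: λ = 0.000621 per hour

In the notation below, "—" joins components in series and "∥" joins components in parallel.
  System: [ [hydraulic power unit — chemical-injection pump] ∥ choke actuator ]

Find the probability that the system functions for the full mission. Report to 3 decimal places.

0.924

R(hydraulic power unit) = exp(−0.000653 × 400) = 0.77013
R(chemical-injection pump) = exp(−0.000406 × 400) = 0.85010
R(choke actuator) = exp(−0.000621 × 400) = 0.78005
Series (hydraulic power unit and chemical-injection pump): 0.77013 × 0.85010 = 0.65469
Parallel ([0.65469] and choke actuator): 1 − (1 − 0.65469)(1 − 0.78005) = 0.924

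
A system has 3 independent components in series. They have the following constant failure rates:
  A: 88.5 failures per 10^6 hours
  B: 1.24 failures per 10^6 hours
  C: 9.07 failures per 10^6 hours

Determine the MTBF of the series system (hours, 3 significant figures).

10100

Series of exponential components: λ_sys = Σ λ_i
λ_sys = 0.0000885 + 0.00000124 + 0.00000907 = 9.8810e-05 /h
MTBF = 1 / λ_sys = 10100 h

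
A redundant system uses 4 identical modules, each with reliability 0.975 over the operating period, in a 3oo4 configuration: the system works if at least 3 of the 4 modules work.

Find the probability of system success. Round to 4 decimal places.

0.9964

R = Σ_{i=3}^{4} C(4,i) p^i (1−p)^{4−i} with p = 0.975
C(4,3)·0.975^3·0.025^1 = 0.092686
C(4,4)·0.975^4·0.025^0 = 0.903688
Sum = 0.9964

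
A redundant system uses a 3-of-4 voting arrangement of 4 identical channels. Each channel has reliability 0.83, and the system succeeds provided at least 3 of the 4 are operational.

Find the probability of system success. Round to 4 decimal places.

R = Σ_{i=3}^{4} C(4,i) p^i (1−p)^{4−i} with p = 0.83
C(4,3)·0.83^3·0.17^1 = 0.388815
C(4,4)·0.83^4·0.17^0 = 0.474583
Sum = 0.8634

0.8634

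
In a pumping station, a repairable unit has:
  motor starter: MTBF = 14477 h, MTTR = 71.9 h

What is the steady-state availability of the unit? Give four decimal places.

0.9951

A(motor starter) = MTBF/(MTBF+MTTR) = 14477/(14477+71.9) = 0.9951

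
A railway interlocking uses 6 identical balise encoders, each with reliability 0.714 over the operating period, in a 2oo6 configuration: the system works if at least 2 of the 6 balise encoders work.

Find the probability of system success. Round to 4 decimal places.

R = Σ_{i=2}^{6} C(6,i) p^i (1−p)^{6−i} with p = 0.714
C(6,2)·0.714^2·0.286^4 = 0.051163
C(6,3)·0.714^3·0.286^3 = 0.170303
C(6,4)·0.714^4·0.286^2 = 0.318872
C(6,5)·0.714^5·0.286^1 = 0.318426
C(6,6)·0.714^6·0.286^0 = 0.132492
Sum = 0.9913

0.9913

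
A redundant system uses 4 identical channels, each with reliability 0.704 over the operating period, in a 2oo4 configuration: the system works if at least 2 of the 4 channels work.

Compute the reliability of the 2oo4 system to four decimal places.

R = Σ_{i=2}^{4} C(4,i) p^i (1−p)^{4−i} with p = 0.704
C(4,2)·0.704^2·0.296^2 = 0.260543
C(4,3)·0.704^3·0.296^1 = 0.413114
C(4,4)·0.704^4·0.296^0 = 0.245635
Sum = 0.9193

0.9193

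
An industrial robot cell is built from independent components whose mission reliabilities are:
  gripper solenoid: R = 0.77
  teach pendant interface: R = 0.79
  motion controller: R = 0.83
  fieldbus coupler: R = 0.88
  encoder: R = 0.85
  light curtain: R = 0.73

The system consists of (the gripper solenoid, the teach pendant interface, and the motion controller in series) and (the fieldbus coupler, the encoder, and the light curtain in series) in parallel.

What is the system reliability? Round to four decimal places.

0.7752

Series (gripper solenoid, teach pendant interface, and motion controller): 0.770000 × 0.790000 × 0.830000 = 0.504889
Series (fieldbus coupler, encoder, and light curtain): 0.880000 × 0.850000 × 0.730000 = 0.546040
Parallel ([0.504889] and [0.546040]): 1 − (1 − 0.504889)(1 − 0.546040) = 0.7752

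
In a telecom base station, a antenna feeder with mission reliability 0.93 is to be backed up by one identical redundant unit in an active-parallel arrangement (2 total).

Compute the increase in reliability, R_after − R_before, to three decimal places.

0.065

R_before = 0.93
R_after = 1 − (1 − 0.93)^2 = 0.995
ΔR = 0.995 − 0.93 = 0.065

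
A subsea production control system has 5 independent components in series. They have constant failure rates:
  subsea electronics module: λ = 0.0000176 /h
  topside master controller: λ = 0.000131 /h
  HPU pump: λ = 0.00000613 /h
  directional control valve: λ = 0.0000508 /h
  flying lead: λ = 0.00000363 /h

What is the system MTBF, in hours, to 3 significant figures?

4780

Series of exponential components: λ_sys = Σ λ_i
λ_sys = 0.0000176 + 0.000131 + 0.00000613 + 0.0000508 + 0.00000363 = 2.0916e-04 /h
MTBF = 1 / λ_sys = 4780 h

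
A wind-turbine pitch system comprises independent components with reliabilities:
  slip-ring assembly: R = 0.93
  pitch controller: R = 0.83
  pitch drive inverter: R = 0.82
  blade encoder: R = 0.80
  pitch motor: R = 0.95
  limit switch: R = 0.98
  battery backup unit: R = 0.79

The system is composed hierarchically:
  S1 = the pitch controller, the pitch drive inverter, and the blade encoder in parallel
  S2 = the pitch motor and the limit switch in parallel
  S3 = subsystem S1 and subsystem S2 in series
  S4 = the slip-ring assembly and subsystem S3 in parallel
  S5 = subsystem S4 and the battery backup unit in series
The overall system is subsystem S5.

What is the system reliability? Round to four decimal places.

0.7896

Parallel (pitch controller, pitch drive inverter, and blade encoder): 1 − (1 − 0.830000)(1 − 0.820000)(1 − 0.800000) = 0.993880
Parallel (pitch motor and limit switch): 1 − (1 − 0.950000)(1 − 0.980000) = 0.999000
Series ([0.993880] and [0.999000]): 0.993880 × 0.999000 = 0.992886
Parallel (slip-ring assembly and [0.992886]): 1 − (1 − 0.930000)(1 − 0.992886) = 0.999502
Series ([0.999502] and battery backup unit): 0.999502 × 0.790000 = 0.7896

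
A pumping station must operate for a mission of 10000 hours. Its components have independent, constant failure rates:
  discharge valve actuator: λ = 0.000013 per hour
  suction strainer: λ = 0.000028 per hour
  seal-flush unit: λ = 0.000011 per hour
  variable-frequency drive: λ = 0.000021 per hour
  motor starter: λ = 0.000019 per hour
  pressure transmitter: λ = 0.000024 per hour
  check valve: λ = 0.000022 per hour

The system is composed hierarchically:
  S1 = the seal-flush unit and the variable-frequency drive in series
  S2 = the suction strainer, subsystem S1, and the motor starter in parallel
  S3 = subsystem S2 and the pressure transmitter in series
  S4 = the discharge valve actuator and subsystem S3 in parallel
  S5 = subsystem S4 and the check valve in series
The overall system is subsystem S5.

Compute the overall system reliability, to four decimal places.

R(discharge valve actuator) = exp(−0.000013 × 10000) = 0.878095
R(suction strainer) = exp(−0.000028 × 10000) = 0.755784
R(seal-flush unit) = exp(−0.000011 × 10000) = 0.895834
R(variable-frequency drive) = exp(−0.000021 × 10000) = 0.810584
R(motor starter) = exp(−0.000019 × 10000) = 0.826959
R(pressure transmitter) = exp(−0.000024 × 10000) = 0.786628
R(check valve) = exp(−0.000022 × 10000) = 0.802519
Series (seal-flush unit and variable-frequency drive): 0.895834 × 0.810584 = 0.726149
Parallel (suction strainer, [0.726149], and motor starter): 1 − (1 − 0.755784)(1 − 0.726149)(1 − 0.826959) = 0.988427
Series ([0.988427] and pressure transmitter): 0.988427 × 0.786628 = 0.777524
Parallel (discharge valve actuator and [0.777524]): 1 − (1 − 0.878095)(1 − 0.777524) = 0.972879
Series ([0.972879] and check valve): 0.972879 × 0.802519 = 0.7808

0.7808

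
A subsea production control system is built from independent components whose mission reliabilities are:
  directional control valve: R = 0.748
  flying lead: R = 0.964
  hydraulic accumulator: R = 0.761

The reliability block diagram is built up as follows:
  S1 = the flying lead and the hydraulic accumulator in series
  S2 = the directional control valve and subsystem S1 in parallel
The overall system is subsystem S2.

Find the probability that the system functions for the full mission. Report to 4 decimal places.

Series (flying lead and hydraulic accumulator): 0.964000 × 0.761000 = 0.733604
Parallel (directional control valve and [0.733604]): 1 − (1 − 0.748000)(1 − 0.733604) = 0.9329

0.9329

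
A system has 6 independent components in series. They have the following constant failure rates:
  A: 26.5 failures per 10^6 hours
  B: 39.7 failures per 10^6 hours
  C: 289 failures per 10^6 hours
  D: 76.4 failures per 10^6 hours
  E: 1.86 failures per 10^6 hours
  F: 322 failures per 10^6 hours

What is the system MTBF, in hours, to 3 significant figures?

Series of exponential components: λ_sys = Σ λ_i
λ_sys = 0.0000265 + 0.0000397 + 0.000289 + 0.0000764 + 0.00000186 + 0.000322 = 7.5546e-04 /h
MTBF = 1 / λ_sys = 1320 h

1320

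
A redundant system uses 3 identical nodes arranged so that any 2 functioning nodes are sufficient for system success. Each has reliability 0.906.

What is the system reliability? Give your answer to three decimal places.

0.975

R = Σ_{i=2}^{3} C(3,i) p^i (1−p)^{3−i} with p = 0.906
C(3,2)·0.906^2·0.094^1 = 0.23148
C(3,3)·0.906^3·0.094^0 = 0.74368
Sum = 0.975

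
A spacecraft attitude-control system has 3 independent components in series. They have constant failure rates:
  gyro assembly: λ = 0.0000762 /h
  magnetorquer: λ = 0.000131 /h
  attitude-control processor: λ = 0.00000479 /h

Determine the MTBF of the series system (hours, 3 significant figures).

Series of exponential components: λ_sys = Σ λ_i
λ_sys = 0.0000762 + 0.000131 + 0.00000479 = 2.1199e-04 /h
MTBF = 1 / λ_sys = 4720 h

4720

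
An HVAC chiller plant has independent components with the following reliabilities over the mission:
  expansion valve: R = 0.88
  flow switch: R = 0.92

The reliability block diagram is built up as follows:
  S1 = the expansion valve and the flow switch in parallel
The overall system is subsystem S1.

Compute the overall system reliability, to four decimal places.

0.9904

Parallel (expansion valve and flow switch): 1 − (1 − 0.880000)(1 − 0.920000) = 0.9904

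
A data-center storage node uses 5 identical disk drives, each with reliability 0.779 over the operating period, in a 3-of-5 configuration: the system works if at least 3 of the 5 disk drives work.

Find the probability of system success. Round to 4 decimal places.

R = Σ_{i=3}^{5} C(5,i) p^i (1−p)^{5−i} with p = 0.779
C(5,3)·0.779^3·0.221^2 = 0.230886
C(5,4)·0.779^4·0.221^1 = 0.406923
C(5,5)·0.779^5·0.221^0 = 0.286871
Sum = 0.9247

0.9247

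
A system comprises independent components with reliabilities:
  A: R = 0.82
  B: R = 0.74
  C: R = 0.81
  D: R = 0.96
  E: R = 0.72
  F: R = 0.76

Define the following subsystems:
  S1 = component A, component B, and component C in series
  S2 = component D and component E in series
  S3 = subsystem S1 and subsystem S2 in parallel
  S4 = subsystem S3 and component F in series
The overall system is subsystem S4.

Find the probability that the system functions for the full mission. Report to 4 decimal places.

Series (A, B, and C): 0.820000 × 0.740000 × 0.810000 = 0.491508
Series (D and E): 0.960000 × 0.720000 = 0.691200
Parallel ([0.491508] and [0.691200]): 1 − (1 − 0.491508)(1 − 0.691200) = 0.842978
Series ([0.842978] and F): 0.842978 × 0.760000 = 0.6407

0.6407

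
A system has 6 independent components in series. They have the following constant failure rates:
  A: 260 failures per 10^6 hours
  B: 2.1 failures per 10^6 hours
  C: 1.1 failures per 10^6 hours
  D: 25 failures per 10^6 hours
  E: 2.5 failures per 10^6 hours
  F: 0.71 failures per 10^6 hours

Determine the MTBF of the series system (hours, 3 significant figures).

3430

Series of exponential components: λ_sys = Σ λ_i
λ_sys = 0.00026 + 0.0000021 + 0.0000011 + 0.000025 + 0.0000025 + 0.00000071 = 2.9141e-04 /h
MTBF = 1 / λ_sys = 3430 h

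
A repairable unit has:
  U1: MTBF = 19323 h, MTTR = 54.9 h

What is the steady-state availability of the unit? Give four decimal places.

0.9972

A(U1) = MTBF/(MTBF+MTTR) = 19323/(19323+54.9) = 0.9972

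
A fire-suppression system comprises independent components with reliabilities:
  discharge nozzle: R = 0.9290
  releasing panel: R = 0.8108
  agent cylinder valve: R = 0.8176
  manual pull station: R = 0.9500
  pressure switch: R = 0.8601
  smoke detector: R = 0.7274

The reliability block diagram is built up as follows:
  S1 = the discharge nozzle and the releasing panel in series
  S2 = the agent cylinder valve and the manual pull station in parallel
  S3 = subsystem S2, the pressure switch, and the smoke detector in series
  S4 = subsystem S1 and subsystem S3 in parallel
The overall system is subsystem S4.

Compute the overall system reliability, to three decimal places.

Series (discharge nozzle and releasing panel): 0.92900 × 0.81080 = 0.75323
Parallel (agent cylinder valve and manual pull station): 1 − (1 − 0.81760)(1 − 0.95000) = 0.99088
Series ([0.99088], pressure switch, and smoke detector): 0.99088 × 0.86010 × 0.72740 = 0.61993
Parallel ([0.75323] and [0.61993]): 1 − (1 − 0.75323)(1 − 0.61993) = 0.906

0.906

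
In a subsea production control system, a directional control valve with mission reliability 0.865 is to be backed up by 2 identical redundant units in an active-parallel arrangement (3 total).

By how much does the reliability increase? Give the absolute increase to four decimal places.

0.1325

R_before = 0.865
R_after = 1 − (1 − 0.865)^3 = 0.9975
ΔR = 0.9975 − 0.865 = 0.1325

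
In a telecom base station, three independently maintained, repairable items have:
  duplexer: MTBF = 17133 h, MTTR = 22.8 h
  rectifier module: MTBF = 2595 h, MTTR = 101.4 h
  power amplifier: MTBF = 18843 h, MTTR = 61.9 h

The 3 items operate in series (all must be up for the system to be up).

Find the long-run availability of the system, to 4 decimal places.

0.9580

A(duplexer) = MTBF/(MTBF+MTTR) = 17133/(17133+22.8) = 0.998671
A(rectifier module) = MTBF/(MTBF+MTTR) = 2595/(2595+101.4) = 0.962394
A(power amplifier) = MTBF/(MTBF+MTTR) = 18843/(18843+61.9) = 0.996726
Series availability: 0.998671 × 0.962394 × 0.996726 = 0.9580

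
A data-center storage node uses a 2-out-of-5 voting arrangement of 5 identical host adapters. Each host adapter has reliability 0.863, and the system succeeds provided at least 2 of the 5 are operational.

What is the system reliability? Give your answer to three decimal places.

R = Σ_{i=2}^{5} C(5,i) p^i (1−p)^{5−i} with p = 0.863
C(5,2)·0.863^2·0.137^3 = 0.01915
C(5,3)·0.863^3·0.137^2 = 0.12064
C(5,4)·0.863^4·0.137^1 = 0.37996
C(5,5)·0.863^5·0.137^0 = 0.47869
Sum = 0.998

0.998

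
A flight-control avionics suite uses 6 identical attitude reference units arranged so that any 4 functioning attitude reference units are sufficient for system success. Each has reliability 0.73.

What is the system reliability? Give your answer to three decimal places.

0.798

R = Σ_{i=4}^{6} C(6,i) p^i (1−p)^{6−i} with p = 0.73
C(6,4)·0.73^4·0.27^2 = 0.31053
C(6,5)·0.73^5·0.27^1 = 0.33584
C(6,6)·0.73^6·0.27^0 = 0.15133
Sum = 0.798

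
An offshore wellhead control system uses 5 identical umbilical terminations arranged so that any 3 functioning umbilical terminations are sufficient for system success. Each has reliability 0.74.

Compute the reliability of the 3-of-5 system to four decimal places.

R = Σ_{i=3}^{5} C(5,i) p^i (1−p)^{5−i} with p = 0.74
C(5,3)·0.74^3·0.26^2 = 0.273931
C(5,4)·0.74^4·0.26^1 = 0.389825
C(5,5)·0.74^5·0.26^0 = 0.221901
Sum = 0.8857

0.8857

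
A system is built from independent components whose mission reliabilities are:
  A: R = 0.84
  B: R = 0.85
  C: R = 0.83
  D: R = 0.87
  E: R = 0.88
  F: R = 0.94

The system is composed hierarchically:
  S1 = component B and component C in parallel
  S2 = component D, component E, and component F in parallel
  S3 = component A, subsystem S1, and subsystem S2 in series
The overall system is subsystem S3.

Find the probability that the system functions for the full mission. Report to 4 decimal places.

Parallel (B and C): 1 − (1 − 0.850000)(1 − 0.830000) = 0.974500
Parallel (D, E, and F): 1 − (1 − 0.870000)(1 − 0.880000)(1 − 0.940000) = 0.999064
Series (A, [0.974500], and [0.999064]): 0.840000 × 0.974500 × 0.999064 = 0.8178

0.8178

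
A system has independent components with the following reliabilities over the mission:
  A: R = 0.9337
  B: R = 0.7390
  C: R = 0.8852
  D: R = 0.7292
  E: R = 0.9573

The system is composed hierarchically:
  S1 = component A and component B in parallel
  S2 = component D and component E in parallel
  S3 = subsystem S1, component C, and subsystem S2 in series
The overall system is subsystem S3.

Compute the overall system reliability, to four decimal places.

Parallel (A and B): 1 − (1 − 0.933700)(1 − 0.739000) = 0.982696
Parallel (D and E): 1 − (1 − 0.729200)(1 − 0.957300) = 0.988437
Series ([0.982696], C, and [0.988437]): 0.982696 × 0.885200 × 0.988437 = 0.8598

0.8598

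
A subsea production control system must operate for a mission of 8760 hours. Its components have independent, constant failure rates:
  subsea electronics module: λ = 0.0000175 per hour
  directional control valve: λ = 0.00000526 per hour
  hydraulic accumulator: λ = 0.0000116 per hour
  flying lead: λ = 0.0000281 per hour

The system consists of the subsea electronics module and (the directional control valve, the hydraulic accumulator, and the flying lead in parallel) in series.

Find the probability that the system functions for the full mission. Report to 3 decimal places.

R(subsea electronics module) = exp(−0.0000175 × 8760) = 0.85787
R(directional control valve) = exp(−0.00000526 × 8760) = 0.95497
R(hydraulic accumulator) = exp(−0.0000116 × 8760) = 0.90338
R(flying lead) = exp(−0.0000281 × 8760) = 0.78180
Parallel (directional control valve, hydraulic accumulator, and flying lead): 1 − (1 − 0.95497)(1 − 0.90338)(1 − 0.78180) = 0.99905
Series (subsea electronics module and [0.99905]): 0.85787 × 0.99905 = 0.857

0.857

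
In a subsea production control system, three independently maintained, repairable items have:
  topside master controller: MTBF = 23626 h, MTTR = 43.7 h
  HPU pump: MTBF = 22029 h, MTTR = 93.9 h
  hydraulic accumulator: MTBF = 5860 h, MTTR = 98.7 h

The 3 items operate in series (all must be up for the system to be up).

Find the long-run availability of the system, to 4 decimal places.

0.9775

A(topside master controller) = MTBF/(MTBF+MTTR) = 23626/(23626+43.7) = 0.998154
A(HPU pump) = MTBF/(MTBF+MTTR) = 22029/(22029+93.9) = 0.995756
A(hydraulic accumulator) = MTBF/(MTBF+MTTR) = 5860/(5860+98.7) = 0.983436
Series availability: 0.998154 × 0.995756 × 0.983436 = 0.9775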